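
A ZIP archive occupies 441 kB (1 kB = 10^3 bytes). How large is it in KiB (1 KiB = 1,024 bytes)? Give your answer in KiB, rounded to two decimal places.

441 kB × 1,000 bytes/kB = 441,000 bytes
1 KiB = 2^10 bytes = 1,024 bytes
441,000 / 1,024 = 430.66 KiB

430.66 KiB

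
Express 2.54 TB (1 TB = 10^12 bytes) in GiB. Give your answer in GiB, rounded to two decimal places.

2.54 TB = 2.54 × 10^12 bytes = 2,540,000,000,000 bytes
1 GiB = 2^30 bytes = 1,073,741,824 bytes
2,540,000,000,000 / 1,073,741,824 = 2,365.56 GiB

2,365.56 GiB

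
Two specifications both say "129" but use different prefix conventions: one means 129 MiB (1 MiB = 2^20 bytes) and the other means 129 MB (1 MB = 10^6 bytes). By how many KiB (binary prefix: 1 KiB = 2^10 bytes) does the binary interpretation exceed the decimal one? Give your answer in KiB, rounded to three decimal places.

6,119.438 KiB

129 MiB = 129 × 1,048,576 = 135,266,304 bytes
129 MB = 129 × 1,000,000 = 129,000,000 bytes
difference = 6,266,304 bytes
6,266,304 / 1,024 = 6,119.438 KiB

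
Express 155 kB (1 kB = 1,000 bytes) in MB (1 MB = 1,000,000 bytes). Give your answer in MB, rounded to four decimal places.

0.1550 MB

155 kB = 155 × 10^3 bytes = 155,000 bytes
1 MB = 1,000,000 bytes
155,000 / 1,000,000 = 0.1550 MB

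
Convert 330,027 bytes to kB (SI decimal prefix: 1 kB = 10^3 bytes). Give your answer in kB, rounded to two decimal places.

330,027 bytes given.
1 kB = 10^3 bytes = 1,000 bytes
330,027 / 1,000 = 330.03 kB

330.03 kB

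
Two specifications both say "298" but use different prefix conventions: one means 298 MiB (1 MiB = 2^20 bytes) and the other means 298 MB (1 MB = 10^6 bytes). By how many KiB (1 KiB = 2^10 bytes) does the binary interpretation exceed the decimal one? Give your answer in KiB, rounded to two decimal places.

14,136.38 KiB

298 MiB = 298 × 1,048,576 = 312,475,648 bytes
298 MB = 298 × 1,000,000 = 298,000,000 bytes
difference = 14,475,648 bytes
14,475,648 / 1,024 = 14,136.38 KiB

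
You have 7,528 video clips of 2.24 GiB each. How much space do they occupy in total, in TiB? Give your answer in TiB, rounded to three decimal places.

Total = 7,528 × 2.24 GiB = 16862.72 GiB
= 16862.72 × 1,073,741,824 bytes = 18,106,207,730,401.28 bytes
1 TiB = 1,099,511,627,776 bytes
18,106,207,730,401.28 / 1,099,511,627,776 = 16.468 TiB

16.468 TiB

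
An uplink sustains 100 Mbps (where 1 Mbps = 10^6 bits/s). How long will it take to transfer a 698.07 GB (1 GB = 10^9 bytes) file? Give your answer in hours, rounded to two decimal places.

698.07 GB = 698,070,000,000 bytes = 5,584,560,000,000 bits
100 Mbps = 100,000,000 bits/s
time = 5,584,560,000,000 / 100,000,000 = 55,845.6000 s
55,845.6000 s / 3600 = 15.51 hours

15.51 hours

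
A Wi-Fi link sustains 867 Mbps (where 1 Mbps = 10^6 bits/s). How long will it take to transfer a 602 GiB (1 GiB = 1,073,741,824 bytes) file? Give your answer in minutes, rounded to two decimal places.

602 GiB = 646,392,578,048 bytes = 5,171,140,624,384 bits
867 Mbps = 867,000,000 bits/s
time = 5,171,140,624,384 / 867,000,000 = 5,964.407 s
5,964.407 s / 60 = 99.41 minutes

99.41 minutes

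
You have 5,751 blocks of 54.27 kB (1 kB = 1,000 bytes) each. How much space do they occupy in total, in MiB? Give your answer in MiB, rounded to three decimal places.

297.648 MiB

Total = 5,751 × 54.27 kB = 312106.77 kB
= 312106.77 × 1,000 bytes = 312,106,770 bytes
1 MiB = 1,048,576 bytes
312,106,770 / 1,048,576 = 297.648 MiB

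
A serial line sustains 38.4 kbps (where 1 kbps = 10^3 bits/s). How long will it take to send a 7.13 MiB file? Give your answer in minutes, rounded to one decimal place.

26.0 minutes

7.13 MiB = 7,476,346.88 bytes = 59,810,775.04 bits
38.4 kbps = 38,400 bits/s
time = 59,810,775.04 / 38,400 = 1,557.57 s
1,557.57 s / 60 = 26.0 minutes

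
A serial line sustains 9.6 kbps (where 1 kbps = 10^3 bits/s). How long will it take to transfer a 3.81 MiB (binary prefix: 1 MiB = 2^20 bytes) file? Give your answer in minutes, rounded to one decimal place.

3.81 MiB = 3,995,074.56 bytes = 31,960,596.48 bits
9.6 kbps = 9,600 bits/s
time = 31,960,596.48 / 9,600 = 3,329.23 s
3,329.23 s / 60 = 55.5 minutes

55.5 minutes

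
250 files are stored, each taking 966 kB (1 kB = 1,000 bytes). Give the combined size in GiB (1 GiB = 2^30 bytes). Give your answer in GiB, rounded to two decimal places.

0.22 GiB

Total = 250 × 966 kB = 241,500 kB
= 241,500 × 1,000 bytes = 241,500,000 bytes
1 GiB = 1,073,741,824 bytes
241,500,000 / 1,073,741,824 = 0.22 GiB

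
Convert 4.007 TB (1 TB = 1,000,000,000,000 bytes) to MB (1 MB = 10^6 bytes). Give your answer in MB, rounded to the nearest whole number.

4,007,000 MB

4.007 TB = 4.007 × 10^12 bytes = 4,007,000,000,000 bytes
1 MB = 10^6 bytes = 1,000,000 bytes
4,007,000,000,000 / 1,000,000 = 4,007,000 MB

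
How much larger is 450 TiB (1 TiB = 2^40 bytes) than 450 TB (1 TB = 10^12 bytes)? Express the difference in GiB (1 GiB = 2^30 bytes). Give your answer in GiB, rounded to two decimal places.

41,704.84 GiB

450 TiB = 450 × 1,099,511,627,776 = 494,780,232,499,200 bytes
450 TB = 450 × 1,000,000,000,000 = 450,000,000,000,000 bytes
difference = 44,780,232,499,200 bytes
44,780,232,499,200 / 1,073,741,824 = 41,704.84 GiB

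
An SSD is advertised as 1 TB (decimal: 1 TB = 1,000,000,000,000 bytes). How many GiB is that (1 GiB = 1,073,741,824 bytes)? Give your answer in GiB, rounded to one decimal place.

931.3 GiB

1 TB = 1 × 10^12 bytes = 1,000,000,000,000 bytes
1 GiB = 1,073,741,824 bytes
1,000,000,000,000 / 1,073,741,824 = 931.3 GiB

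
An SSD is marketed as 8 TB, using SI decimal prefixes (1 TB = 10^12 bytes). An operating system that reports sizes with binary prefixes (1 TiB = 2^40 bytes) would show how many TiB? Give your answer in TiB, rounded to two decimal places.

7.28 TiB

8 TB = 8 × 10^12 bytes = 8,000,000,000,000 bytes
1 TiB = 2^40 bytes = 1,099,511,627,776 bytes
8,000,000,000,000 / 1,099,511,627,776 = 7.28 TiB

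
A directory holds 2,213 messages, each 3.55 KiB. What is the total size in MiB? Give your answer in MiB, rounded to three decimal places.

7.672 MiB

Total = 2,213 × 3.55 KiB = 7856.15 KiB
= 7856.15 × 1,024 bytes = 8,044,697.6 bytes
1 MiB = 1,048,576 bytes
8,044,697.6 / 1,048,576 = 7.672 MiB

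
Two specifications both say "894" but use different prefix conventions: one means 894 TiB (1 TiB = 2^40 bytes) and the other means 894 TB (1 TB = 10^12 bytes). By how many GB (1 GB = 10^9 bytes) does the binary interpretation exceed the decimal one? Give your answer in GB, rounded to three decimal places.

894 TiB = 894 × 1,099,511,627,776 = 982,963,395,231,744 bytes
894 TB = 894 × 1,000,000,000,000 = 894,000,000,000,000 bytes
difference = 88,963,395,231,744 bytes
88,963,395,231,744 / 1,000,000,000 = 88,963.395 GB

88,963.395 GB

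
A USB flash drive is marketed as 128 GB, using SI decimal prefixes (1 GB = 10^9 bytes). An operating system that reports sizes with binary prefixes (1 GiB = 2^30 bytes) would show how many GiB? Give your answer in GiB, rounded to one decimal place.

128 GB × 1,000,000,000 bytes/GB = 128,000,000,000 bytes
1 GiB = 2^30 bytes = 1,073,741,824 bytes
128,000,000,000 / 1,073,741,824 = 119.2 GiB

119.2 GiB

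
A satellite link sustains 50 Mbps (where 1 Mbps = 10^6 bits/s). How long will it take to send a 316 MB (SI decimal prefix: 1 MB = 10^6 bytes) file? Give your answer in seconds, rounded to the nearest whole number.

51 seconds

316 MB = 316,000,000 bytes = 2,528,000,000 bits
50 Mbps = 50,000,000 bits/s
time = 2,528,000,000 / 50,000,000 = 51 s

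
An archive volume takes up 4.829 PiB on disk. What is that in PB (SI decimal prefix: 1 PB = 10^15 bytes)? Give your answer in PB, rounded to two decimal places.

5.44 PB

4.829 PiB × 1,125,899,906,842,624 bytes/PiB = 5,436,970,650,143,031.296 bytes
1 PB = 10^15 bytes = 1,000,000,000,000,000 bytes
5,436,970,650,143,031.296 / 1,000,000,000,000,000 = 5.44 PB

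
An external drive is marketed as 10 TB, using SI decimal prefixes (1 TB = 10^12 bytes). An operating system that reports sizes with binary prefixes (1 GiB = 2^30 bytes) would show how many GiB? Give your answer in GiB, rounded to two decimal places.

10 TB × 1,000,000,000,000 bytes/TB = 10,000,000,000,000 bytes
1 GiB = 1,073,741,824 bytes
10,000,000,000,000 / 1,073,741,824 = 9,313.23 GiB

9,313.23 GiB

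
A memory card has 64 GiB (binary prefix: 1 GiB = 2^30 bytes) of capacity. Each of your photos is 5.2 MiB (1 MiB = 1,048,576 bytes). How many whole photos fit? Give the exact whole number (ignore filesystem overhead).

Capacity: 64 GiB = 68,719,476,736 bytes
Per item: 5.2 MiB = 5,452,595.2 bytes
⌊68,719,476,736 / 5,452,595.2⌋ = 12,603

12,603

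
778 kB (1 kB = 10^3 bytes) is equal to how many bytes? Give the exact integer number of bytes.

778 × 1,000 = 778,000 bytes  (1 kB = 10^3 bytes)

778,000 bytes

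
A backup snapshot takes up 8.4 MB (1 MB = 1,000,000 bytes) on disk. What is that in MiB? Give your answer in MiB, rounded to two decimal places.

8.4 MB × 1,000,000 bytes/MB = 8,400,000 bytes
1 MiB = 1,048,576 bytes
8,400,000 / 1,048,576 = 8.01 MiB

8.01 MiB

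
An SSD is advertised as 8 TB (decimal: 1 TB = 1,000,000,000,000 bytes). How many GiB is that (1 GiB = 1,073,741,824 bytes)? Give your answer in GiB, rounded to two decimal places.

8 TB × 1,000,000,000,000 bytes/TB = 8,000,000,000,000 bytes
1 GiB = 1,073,741,824 bytes
8,000,000,000,000 / 1,073,741,824 = 7,450.58 GiB

7,450.58 GiB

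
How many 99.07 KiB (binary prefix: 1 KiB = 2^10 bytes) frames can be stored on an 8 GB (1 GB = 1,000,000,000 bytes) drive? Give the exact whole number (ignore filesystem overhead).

78,858

Capacity: 8 GB = 8,000,000,000 bytes
Per item: 99.07 KiB = 101,447.68 bytes
⌊8,000,000,000 / 101,447.68⌋ = 78,858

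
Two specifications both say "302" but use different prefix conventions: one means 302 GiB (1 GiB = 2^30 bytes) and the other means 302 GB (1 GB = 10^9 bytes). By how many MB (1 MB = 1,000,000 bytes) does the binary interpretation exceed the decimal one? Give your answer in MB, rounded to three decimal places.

22,270.031 MB

302 GiB = 302 × 1,073,741,824 = 324,270,030,848 bytes
302 GB = 302 × 1,000,000,000 = 302,000,000,000 bytes
difference = 22,270,030,848 bytes
22,270,030,848 / 1,000,000 = 22,270.031 MB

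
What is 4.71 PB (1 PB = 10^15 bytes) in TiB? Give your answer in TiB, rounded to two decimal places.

4,283.72 TiB

4.71 PB = 4.71 × 10^15 bytes = 4,710,000,000,000,000 bytes
1 TiB = 2^40 bytes = 1,099,511,627,776 bytes
4,710,000,000,000,000 / 1,099,511,627,776 = 4,283.72 TiB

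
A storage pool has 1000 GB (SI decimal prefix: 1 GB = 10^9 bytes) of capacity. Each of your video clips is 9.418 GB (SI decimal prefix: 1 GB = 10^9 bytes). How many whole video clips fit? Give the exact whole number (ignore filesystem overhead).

Capacity: 1000 GB = 1,000,000,000,000 bytes
Per item: 9.418 GB = 9,418,000,000 bytes
⌊1,000,000,000,000 / 9,418,000,000⌋ = 106

106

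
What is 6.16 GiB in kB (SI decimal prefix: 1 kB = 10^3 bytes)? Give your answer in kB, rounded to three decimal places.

6,614,249.636 kB

6.16 GiB × 1,073,741,824 bytes/GiB = 6,614,249,635.84 bytes
1 kB = 10^3 bytes = 1,000 bytes
6,614,249,635.84 / 1,000 = 6,614,249.636 kB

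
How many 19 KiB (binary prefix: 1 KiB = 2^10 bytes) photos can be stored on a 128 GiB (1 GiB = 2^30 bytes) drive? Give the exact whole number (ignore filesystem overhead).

Capacity: 128 GiB = 137,438,953,472 bytes
Per item: 19 KiB = 19,456 bytes
⌊137,438,953,472 / 19,456⌋ = 7,064,090

7,064,090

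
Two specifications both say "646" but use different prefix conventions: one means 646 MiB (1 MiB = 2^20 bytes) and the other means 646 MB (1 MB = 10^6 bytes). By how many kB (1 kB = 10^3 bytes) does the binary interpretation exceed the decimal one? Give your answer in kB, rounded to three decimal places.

31,380.096 kB

646 MiB = 646 × 1,048,576 = 677,380,096 bytes
646 MB = 646 × 1,000,000 = 646,000,000 bytes
difference = 31,380,096 bytes
31,380,096 / 1,000 = 31,380.096 kB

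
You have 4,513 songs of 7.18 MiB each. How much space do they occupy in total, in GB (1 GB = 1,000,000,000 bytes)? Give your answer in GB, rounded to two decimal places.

Total = 4,513 × 7.18 MiB = 32403.34 MiB
= 32403.34 × 1,048,576 bytes = 33,977,364,643.84 bytes
1 GB = 1,000,000,000 bytes
33,977,364,643.84 / 1,000,000,000 = 33.98 GB

33.98 GB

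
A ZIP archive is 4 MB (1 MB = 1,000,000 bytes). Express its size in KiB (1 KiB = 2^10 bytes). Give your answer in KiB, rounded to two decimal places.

3,906.25 KiB

4 MB × 1,000,000 bytes/MB = 4,000,000 bytes
1 KiB = 2^10 bytes = 1,024 bytes
4,000,000 / 1,024 = 3,906.25 KiB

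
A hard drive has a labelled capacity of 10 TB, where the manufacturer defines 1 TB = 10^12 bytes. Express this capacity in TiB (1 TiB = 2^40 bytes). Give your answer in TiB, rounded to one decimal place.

9.1 TiB

10 TB × 1,000,000,000,000 bytes/TB = 10,000,000,000,000 bytes
1 TiB = 2^40 bytes = 1,099,511,627,776 bytes
10,000,000,000,000 / 1,099,511,627,776 = 9.1 TiB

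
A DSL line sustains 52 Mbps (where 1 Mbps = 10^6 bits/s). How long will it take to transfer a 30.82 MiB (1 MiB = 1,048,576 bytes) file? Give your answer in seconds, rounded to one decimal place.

5.0 seconds

30.82 MiB = 32,317,112.32 bytes = 258,536,898.56 bits
52 Mbps = 52,000,000 bits/s
time = 258,536,898.56 / 52,000,000 = 5.0 s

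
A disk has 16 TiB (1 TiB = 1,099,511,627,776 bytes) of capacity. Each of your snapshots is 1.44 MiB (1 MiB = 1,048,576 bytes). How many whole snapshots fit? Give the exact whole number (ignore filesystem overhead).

Capacity: 16 TiB = 17,592,186,044,416 bytes
Per item: 1.44 MiB = 1,509,949.44 bytes
⌊17,592,186,044,416 / 1,509,949.44⌋ = 11,650,844

11,650,844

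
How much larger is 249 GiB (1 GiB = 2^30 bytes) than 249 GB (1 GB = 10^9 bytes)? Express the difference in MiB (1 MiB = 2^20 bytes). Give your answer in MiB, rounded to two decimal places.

249 GiB = 249 × 1,073,741,824 = 267,361,714,176 bytes
249 GB = 249 × 1,000,000,000 = 249,000,000,000 bytes
difference = 18,361,714,176 bytes
18,361,714,176 / 1,048,576 = 17,511.10 MiB

17,511.10 MiB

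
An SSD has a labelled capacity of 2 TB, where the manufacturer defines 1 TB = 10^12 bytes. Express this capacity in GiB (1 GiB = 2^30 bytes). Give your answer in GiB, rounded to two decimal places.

2 TB × 1,000,000,000,000 bytes/TB = 2,000,000,000,000 bytes
1 GiB = 1,073,741,824 bytes
2,000,000,000,000 / 1,073,741,824 = 1,862.65 GiB

1,862.65 GiB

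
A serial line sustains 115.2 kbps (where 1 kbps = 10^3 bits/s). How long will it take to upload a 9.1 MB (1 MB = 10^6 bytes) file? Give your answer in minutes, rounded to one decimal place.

10.5 minutes

9.1 MB = 9,100,000 bytes = 72,800,000 bits
115.2 kbps = 115,200 bits/s
time = 72,800,000 / 115,200 = 631.94 s
631.94 s / 60 = 10.5 minutes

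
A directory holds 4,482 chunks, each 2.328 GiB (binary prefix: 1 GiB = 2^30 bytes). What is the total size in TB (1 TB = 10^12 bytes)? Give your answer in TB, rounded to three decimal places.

Total = 4,482 × 2.328 GiB = 10434.096 GiB
= 10434.096 × 1,073,741,824 bytes = 11,203,525,270,831.104 bytes
1 TB = 1,000,000,000,000 bytes
11,203,525,270,831.104 / 1,000,000,000,000 = 11.204 TB

11.204 TB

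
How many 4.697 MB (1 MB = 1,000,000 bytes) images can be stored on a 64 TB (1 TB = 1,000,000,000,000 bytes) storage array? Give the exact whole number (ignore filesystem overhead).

Capacity: 64 TB = 64,000,000,000,000 bytes
Per item: 4.697 MB = 4,697,000 bytes
⌊64,000,000,000,000 / 4,697,000⌋ = 13,625,718

13,625,718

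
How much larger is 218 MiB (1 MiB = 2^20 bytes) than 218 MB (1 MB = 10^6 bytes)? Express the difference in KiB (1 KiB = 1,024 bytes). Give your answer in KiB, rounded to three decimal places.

10,341.375 KiB

218 MiB = 218 × 1,048,576 = 228,589,568 bytes
218 MB = 218 × 1,000,000 = 218,000,000 bytes
difference = 10,589,568 bytes
10,589,568 / 1,024 = 10,341.375 KiB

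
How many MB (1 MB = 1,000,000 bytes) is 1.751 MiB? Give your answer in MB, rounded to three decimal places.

1.751 MiB × 1,048,576 bytes/MiB = 1,836,056.576 bytes
1 MB = 10^6 bytes = 1,000,000 bytes
1,836,056.576 / 1,000,000 = 1.836 MB

1.836 MB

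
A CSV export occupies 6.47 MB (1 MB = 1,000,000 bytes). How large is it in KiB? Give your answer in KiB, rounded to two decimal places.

6,318.36 KiB

6.47 MB = 6.47 × 10^6 bytes = 6,470,000 bytes
1 KiB = 1,024 bytes
6,470,000 / 1,024 = 6,318.36 KiB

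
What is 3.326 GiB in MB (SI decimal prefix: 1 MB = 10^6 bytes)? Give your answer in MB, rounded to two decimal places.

3.326 GiB × 1,073,741,824 bytes/GiB = 3,571,265,306.624 bytes
1 MB = 1,000,000 bytes
3,571,265,306.624 / 1,000,000 = 3,571.27 MB

3,571.27 MB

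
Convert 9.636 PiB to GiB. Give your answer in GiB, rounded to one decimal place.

10,104,078.3 GiB

9.636 PiB × 1,125,899,906,842,624 bytes/PiB = 10,849,171,502,335,524.864 bytes
1 GiB = 1,073,741,824 bytes
10,849,171,502,335,524.864 / 1,073,741,824 = 10,104,078.3 GiB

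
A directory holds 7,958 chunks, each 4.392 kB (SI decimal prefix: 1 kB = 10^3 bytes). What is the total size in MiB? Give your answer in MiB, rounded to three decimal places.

Total = 7,958 × 4.392 kB = 34951.536 kB
= 34951.536 × 1,000 bytes = 34,951,536 bytes
1 MiB = 1,048,576 bytes
34,951,536 / 1,048,576 = 33.332 MiB

33.332 MiB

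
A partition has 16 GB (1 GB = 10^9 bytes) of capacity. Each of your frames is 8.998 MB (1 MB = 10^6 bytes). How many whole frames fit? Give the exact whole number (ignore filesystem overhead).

Capacity: 16 GB = 16,000,000,000 bytes
Per item: 8.998 MB = 8,998,000 bytes
⌊16,000,000,000 / 8,998,000⌋ = 1,778

1,778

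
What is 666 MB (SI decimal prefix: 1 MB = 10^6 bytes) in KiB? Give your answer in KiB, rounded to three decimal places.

666 MB × 1,000,000 bytes/MB = 666,000,000 bytes
1 KiB = 1,024 bytes
666,000,000 / 1,024 = 650,390.625 KiB

650,390.625 KiB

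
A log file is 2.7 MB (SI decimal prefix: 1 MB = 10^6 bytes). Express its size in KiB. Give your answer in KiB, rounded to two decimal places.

2.7 MB = 2.7 × 10^6 bytes = 2,700,000 bytes
1 KiB = 1,024 bytes
2,700,000 / 1,024 = 2,636.72 KiB

2,636.72 KiB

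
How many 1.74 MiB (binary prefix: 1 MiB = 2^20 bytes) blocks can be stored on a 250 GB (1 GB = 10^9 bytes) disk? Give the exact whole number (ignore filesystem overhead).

Capacity: 250 GB = 250,000,000,000 bytes
Per item: 1.74 MiB = 1,824,522.24 bytes
⌊250,000,000,000 / 1,824,522.24⌋ = 137,022

137,022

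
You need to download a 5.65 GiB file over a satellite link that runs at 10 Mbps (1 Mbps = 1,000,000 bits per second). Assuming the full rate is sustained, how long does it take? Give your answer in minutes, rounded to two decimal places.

80.89 minutes

5.65 GiB = 6,066,641,305.6 bytes = 48,533,130,444.8 bits
10 Mbps = 10,000,000 bits/s
time = 48,533,130,444.8 / 10,000,000 = 4,853.313 s
4,853.313 s / 60 = 80.89 minutes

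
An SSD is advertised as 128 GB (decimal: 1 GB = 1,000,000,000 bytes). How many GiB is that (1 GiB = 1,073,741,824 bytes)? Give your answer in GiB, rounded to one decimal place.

119.2 GiB

128 GB × 1,000,000,000 bytes/GB = 128,000,000,000 bytes
1 GiB = 1,073,741,824 bytes
128,000,000,000 / 1,073,741,824 = 119.2 GiB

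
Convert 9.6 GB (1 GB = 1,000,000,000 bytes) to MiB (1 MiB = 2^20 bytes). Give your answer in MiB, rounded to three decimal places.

9,155.273 MiB

9.6 GB × 1,000,000,000 bytes/GB = 9,600,000,000 bytes
1 MiB = 1,048,576 bytes
9,600,000,000 / 1,048,576 = 9,155.273 MiB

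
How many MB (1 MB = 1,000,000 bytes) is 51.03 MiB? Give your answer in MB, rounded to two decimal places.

53.51 MB

51.03 MiB × 1,048,576 bytes/MiB = 53,508,833.28 bytes
1 MB = 1,000,000 bytes
53,508,833.28 / 1,000,000 = 53.51 MB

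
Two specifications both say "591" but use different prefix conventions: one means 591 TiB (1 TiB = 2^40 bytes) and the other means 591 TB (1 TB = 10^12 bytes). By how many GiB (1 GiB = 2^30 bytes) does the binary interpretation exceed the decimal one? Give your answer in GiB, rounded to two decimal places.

591 TiB = 591 × 1,099,511,627,776 = 649,811,372,015,616 bytes
591 TB = 591 × 1,000,000,000,000 = 591,000,000,000,000 bytes
difference = 58,811,372,015,616 bytes
58,811,372,015,616 / 1,073,741,824 = 54,772.36 GiB

54,772.36 GiB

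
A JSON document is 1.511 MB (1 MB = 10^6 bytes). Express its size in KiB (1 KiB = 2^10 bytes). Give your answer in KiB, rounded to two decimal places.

1,475.59 KiB

1.511 MB = 1.511 × 10^6 bytes = 1,511,000 bytes
1 KiB = 2^10 bytes = 1,024 bytes
1,511,000 / 1,024 = 1,475.59 KiB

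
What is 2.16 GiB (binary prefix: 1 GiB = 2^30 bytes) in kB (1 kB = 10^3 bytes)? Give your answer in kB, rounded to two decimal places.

2,319,282.34 kB

2.16 GiB = 2.16 × 2^30 bytes = 2,319,282,339.84 bytes
1 kB = 1,000 bytes
2,319,282,339.84 / 1,000 = 2,319,282.34 kB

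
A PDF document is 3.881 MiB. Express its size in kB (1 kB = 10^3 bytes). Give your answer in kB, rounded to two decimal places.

3.881 MiB = 3.881 × 2^20 bytes = 4,069,523.456 bytes
1 kB = 1,000 bytes
4,069,523.456 / 1,000 = 4,069.52 kB

4,069.52 kB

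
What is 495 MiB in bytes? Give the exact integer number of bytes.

495 × 1,048,576 = 519,045,120 bytes

519,045,120 bytes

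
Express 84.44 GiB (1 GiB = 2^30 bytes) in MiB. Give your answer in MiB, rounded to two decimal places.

84.44 GiB = 84.44 × 2^30 bytes = 90,666,759,618.56 bytes
1 MiB = 1,048,576 bytes
90,666,759,618.56 / 1,048,576 = 86,466.56 MiB

86,466.56 MiB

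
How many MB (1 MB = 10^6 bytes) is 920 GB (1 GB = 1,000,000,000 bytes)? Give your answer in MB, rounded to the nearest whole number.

920 GB = 920 × 10^9 bytes = 920,000,000,000 bytes
1 MB = 10^6 bytes = 1,000,000 bytes
920,000,000,000 / 1,000,000 = 920,000 MB

920,000 MB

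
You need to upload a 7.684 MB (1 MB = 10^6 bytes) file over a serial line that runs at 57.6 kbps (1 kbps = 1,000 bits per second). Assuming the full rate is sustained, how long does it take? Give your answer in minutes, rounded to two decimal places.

7.684 MB = 7,684,000 bytes = 61,472,000 bits
57.6 kbps = 57,600 bits/s
time = 61,472,000 / 57,600 = 1,067.222 s
1,067.222 s / 60 = 17.79 minutes

17.79 minutes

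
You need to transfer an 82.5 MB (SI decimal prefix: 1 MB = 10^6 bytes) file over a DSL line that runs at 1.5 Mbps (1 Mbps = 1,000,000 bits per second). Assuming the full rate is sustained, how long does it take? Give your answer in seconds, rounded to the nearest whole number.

82.5 MB = 82,500,000 bytes = 660,000,000 bits
1.5 Mbps = 1,500,000 bits/s
time = 660,000,000 / 1,500,000 = 440 s

440 seconds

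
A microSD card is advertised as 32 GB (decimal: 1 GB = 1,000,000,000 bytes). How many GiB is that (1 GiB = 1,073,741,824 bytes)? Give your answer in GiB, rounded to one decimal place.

29.8 GiB

32 GB × 1,000,000,000 bytes/GB = 32,000,000,000 bytes
1 GiB = 2^30 bytes = 1,073,741,824 bytes
32,000,000,000 / 1,073,741,824 = 29.8 GiB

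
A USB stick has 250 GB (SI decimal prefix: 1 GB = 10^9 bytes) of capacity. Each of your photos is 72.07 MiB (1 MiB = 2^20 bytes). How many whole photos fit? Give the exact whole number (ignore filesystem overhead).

Capacity: 250 GB = 250,000,000,000 bytes
Per item: 72.07 MiB = 75,570,872.32 bytes
⌊250,000,000,000 / 75,570,872.32⌋ = 3,308

3,308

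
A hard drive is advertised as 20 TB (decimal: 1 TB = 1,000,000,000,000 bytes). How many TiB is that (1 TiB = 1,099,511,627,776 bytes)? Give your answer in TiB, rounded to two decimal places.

18.19 TiB

20 TB = 20 × 10^12 bytes = 20,000,000,000,000 bytes
1 TiB = 1,099,511,627,776 bytes
20,000,000,000,000 / 1,099,511,627,776 = 18.19 TiB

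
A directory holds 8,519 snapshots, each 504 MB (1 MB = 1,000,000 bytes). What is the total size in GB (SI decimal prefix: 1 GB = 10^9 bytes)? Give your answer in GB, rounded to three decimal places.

Total = 8,519 × 504 MB = 4,293,576 MB
= 4,293,576 × 1,000,000 bytes = 4,293,576,000,000 bytes
1 GB = 1,000,000,000 bytes
4,293,576,000,000 / 1,000,000,000 = 4,293.576 GB

4,293.576 GB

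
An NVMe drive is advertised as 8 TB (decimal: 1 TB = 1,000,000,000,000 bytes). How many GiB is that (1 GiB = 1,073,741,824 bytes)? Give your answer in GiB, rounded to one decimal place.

8 TB × 1,000,000,000,000 bytes/TB = 8,000,000,000,000 bytes
1 GiB = 1,073,741,824 bytes
8,000,000,000,000 / 1,073,741,824 = 7,450.6 GiB

7,450.6 GiB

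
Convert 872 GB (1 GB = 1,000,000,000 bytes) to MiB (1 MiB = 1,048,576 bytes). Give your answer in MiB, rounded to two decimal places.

831,604.00 MiB

872 GB × 1,000,000,000 bytes/GB = 872,000,000,000 bytes
1 MiB = 2^20 bytes = 1,048,576 bytes
872,000,000,000 / 1,048,576 = 831,604.00 MiB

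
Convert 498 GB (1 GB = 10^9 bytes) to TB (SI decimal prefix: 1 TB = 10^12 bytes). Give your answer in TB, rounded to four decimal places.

498 GB = 498 × 10^9 bytes = 498,000,000,000 bytes
1 TB = 1,000,000,000,000 bytes
498,000,000,000 / 1,000,000,000,000 = 0.4980 TB

0.4980 TB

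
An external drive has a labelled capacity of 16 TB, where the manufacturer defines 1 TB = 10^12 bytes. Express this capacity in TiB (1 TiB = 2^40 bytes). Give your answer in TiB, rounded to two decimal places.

16 TB = 16 × 10^12 bytes = 16,000,000,000,000 bytes
1 TiB = 1,099,511,627,776 bytes
16,000,000,000,000 / 1,099,511,627,776 = 14.55 TiB

14.55 TiB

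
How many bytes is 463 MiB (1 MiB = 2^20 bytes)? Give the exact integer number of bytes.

485,490,688 bytes

463 × 1,048,576 = 485,490,688 bytes  (1 MiB = 2^20 bytes)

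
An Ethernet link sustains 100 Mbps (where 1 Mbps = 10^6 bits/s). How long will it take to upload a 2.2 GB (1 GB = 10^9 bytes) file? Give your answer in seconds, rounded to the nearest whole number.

176 seconds

2.2 GB = 2,200,000,000 bytes = 17,600,000,000 bits
100 Mbps = 100,000,000 bits/s
time = 17,600,000,000 / 100,000,000 = 176 s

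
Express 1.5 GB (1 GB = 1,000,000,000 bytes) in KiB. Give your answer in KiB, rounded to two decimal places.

1,464,843.75 KiB

1.5 GB × 1,000,000,000 bytes/GB = 1,500,000,000 bytes
1 KiB = 1,024 bytes
1,500,000,000 / 1,024 = 1,464,843.75 KiB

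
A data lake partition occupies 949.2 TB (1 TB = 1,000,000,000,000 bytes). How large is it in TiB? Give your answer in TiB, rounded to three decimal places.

863.292 TiB

949.2 TB = 949.2 × 10^12 bytes = 949,200,000,000,000 bytes
1 TiB = 2^40 bytes = 1,099,511,627,776 bytes
949,200,000,000,000 / 1,099,511,627,776 = 863.292 TiB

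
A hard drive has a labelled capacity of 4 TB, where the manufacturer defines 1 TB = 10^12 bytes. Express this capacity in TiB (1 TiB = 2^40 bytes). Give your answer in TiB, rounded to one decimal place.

3.6 TiB

4 TB = 4 × 10^12 bytes = 4,000,000,000,000 bytes
1 TiB = 1,099,511,627,776 bytes
4,000,000,000,000 / 1,099,511,627,776 = 3.6 TiB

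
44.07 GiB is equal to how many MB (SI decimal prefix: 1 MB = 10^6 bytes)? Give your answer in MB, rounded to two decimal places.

44.07 GiB = 44.07 × 2^30 bytes = 47,319,802,183.68 bytes
1 MB = 1,000,000 bytes
47,319,802,183.68 / 1,000,000 = 47,319.80 MB

47,319.80 MB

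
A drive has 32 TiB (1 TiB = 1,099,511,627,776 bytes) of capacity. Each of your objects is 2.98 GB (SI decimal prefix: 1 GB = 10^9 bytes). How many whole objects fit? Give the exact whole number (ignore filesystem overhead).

11,806

Capacity: 32 TiB = 35,184,372,088,832 bytes
Per item: 2.98 GB = 2,980,000,000 bytes
⌊35,184,372,088,832 / 2,980,000,000⌋ = 11,806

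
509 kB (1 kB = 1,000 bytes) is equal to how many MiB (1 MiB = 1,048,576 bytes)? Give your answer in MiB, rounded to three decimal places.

0.485 MiB

509 kB = 509 × 10^3 bytes = 509,000 bytes
1 MiB = 1,048,576 bytes
509,000 / 1,048,576 = 0.485 MiB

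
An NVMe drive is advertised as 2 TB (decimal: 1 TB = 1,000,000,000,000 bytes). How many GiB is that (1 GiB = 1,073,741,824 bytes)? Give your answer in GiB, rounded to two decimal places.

2 TB × 1,000,000,000,000 bytes/TB = 2,000,000,000,000 bytes
1 GiB = 1,073,741,824 bytes
2,000,000,000,000 / 1,073,741,824 = 1,862.65 GiB

1,862.65 GiB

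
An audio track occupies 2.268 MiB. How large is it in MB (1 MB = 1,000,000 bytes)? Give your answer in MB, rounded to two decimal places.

2.38 MB

2.268 MiB × 1,048,576 bytes/MiB = 2,378,170.368 bytes
1 MB = 1,000,000 bytes
2,378,170.368 / 1,000,000 = 2.38 MB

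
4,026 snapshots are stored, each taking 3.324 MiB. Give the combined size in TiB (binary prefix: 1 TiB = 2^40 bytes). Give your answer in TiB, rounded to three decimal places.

0.013 TiB

Total = 4,026 × 3.324 MiB = 13382.424 MiB
= 13382.424 × 1,048,576 bytes = 14,032,488,628.224 bytes
1 TiB = 1,099,511,627,776 bytes
14,032,488,628.224 / 1,099,511,627,776 = 0.013 TiB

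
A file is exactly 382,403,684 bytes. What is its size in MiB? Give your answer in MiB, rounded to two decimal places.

382,403,684 bytes given.
1 MiB = 1,048,576 bytes
382,403,684 / 1,048,576 = 364.69 MiB

364.69 MiB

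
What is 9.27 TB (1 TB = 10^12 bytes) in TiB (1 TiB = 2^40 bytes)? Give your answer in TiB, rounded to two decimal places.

8.43 TiB

9.27 TB = 9.27 × 10^12 bytes = 9,270,000,000,000 bytes
1 TiB = 2^40 bytes = 1,099,511,627,776 bytes
9,270,000,000,000 / 1,099,511,627,776 = 8.43 TiB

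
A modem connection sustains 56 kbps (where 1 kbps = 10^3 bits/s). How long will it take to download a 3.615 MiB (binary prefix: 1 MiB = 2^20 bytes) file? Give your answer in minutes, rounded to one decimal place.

3.615 MiB = 3,790,602.24 bytes = 30,324,817.92 bits
56 kbps = 56,000 bits/s
time = 30,324,817.92 / 56,000 = 541.51 s
541.51 s / 60 = 9.0 minutes

9.0 minutes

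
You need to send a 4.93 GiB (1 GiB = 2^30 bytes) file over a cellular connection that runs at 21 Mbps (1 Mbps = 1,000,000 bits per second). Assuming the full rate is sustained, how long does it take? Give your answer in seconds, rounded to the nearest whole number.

4.93 GiB = 5,293,547,192.32 bytes = 42,348,377,538.56 bits
21 Mbps = 21,000,000 bits/s
time = 42,348,377,538.56 / 21,000,000 = 2,017 s

2,017 seconds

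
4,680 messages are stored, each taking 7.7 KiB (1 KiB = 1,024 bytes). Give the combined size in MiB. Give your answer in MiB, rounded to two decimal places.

35.19 MiB

Total = 4,680 × 7.7 KiB = 36,036 KiB
= 36,036 × 1,024 bytes = 36,900,864 bytes
1 MiB = 1,048,576 bytes
36,900,864 / 1,048,576 = 35.19 MiB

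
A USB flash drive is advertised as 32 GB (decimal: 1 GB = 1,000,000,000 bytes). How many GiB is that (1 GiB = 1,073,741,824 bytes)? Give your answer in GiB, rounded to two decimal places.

32 GB × 1,000,000,000 bytes/GB = 32,000,000,000 bytes
1 GiB = 2^30 bytes = 1,073,741,824 bytes
32,000,000,000 / 1,073,741,824 = 29.80 GiB

29.80 GiB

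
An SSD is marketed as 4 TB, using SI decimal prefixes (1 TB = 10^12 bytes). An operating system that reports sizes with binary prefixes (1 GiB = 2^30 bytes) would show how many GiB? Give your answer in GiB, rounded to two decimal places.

3,725.29 GiB

4 TB × 1,000,000,000,000 bytes/TB = 4,000,000,000,000 bytes
1 GiB = 2^30 bytes = 1,073,741,824 bytes
4,000,000,000,000 / 1,073,741,824 = 3,725.29 GiB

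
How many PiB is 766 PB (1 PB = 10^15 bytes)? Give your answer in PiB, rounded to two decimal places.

680.34 PiB

766 PB = 766 × 10^15 bytes = 766,000,000,000,000,000 bytes
1 PiB = 2^50 bytes = 1,125,899,906,842,624 bytes
766,000,000,000,000,000 / 1,125,899,906,842,624 = 680.34 PiB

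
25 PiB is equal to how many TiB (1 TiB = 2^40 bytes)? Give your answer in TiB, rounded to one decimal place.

25,600.0 TiB

25 PiB = 25 × 2^50 bytes = 28,147,497,671,065,600 bytes
1 TiB = 2^40 bytes = 1,099,511,627,776 bytes
28,147,497,671,065,600 / 1,099,511,627,776 = 25,600.0 TiB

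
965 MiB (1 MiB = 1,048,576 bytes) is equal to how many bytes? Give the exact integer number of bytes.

965 × 1,048,576 = 1,011,875,840 bytes  (1 MiB = 2^20 bytes)

1,011,875,840 bytes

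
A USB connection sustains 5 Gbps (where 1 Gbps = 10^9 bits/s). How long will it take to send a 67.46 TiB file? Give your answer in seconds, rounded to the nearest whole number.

67.46 TiB = 74,173,054,409,768.96 bytes = 593,384,435,278,151.68 bits
5 Gbps = 5,000,000,000 bits/s
time = 593,384,435,278,151.68 / 5,000,000,000 = 118,677 s

118,677 seconds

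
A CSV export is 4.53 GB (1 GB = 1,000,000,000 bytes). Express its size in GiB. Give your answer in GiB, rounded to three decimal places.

4.53 GB = 4.53 × 10^9 bytes = 4,530,000,000 bytes
1 GiB = 2^30 bytes = 1,073,741,824 bytes
4,530,000,000 / 1,073,741,824 = 4.219 GiB

4.219 GiB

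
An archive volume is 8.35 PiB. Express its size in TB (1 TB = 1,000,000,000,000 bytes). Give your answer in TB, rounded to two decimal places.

8.35 PiB × 1,125,899,906,842,624 bytes/PiB = 9,401,264,222,135,910.4 bytes
1 TB = 10^12 bytes = 1,000,000,000,000 bytes
9,401,264,222,135,910.4 / 1,000,000,000,000 = 9,401.26 TB

9,401.26 TB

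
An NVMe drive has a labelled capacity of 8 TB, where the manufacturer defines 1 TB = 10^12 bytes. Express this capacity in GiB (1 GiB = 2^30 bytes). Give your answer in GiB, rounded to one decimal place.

7,450.6 GiB

8 TB × 1,000,000,000,000 bytes/TB = 8,000,000,000,000 bytes
1 GiB = 2^30 bytes = 1,073,741,824 bytes
8,000,000,000,000 / 1,073,741,824 = 7,450.6 GiB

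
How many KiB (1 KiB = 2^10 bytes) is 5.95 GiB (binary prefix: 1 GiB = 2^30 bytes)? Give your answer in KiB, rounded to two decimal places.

6,239,027.20 KiB

5.95 GiB = 5.95 × 2^30 bytes = 6,388,763,852.8 bytes
1 KiB = 2^10 bytes = 1,024 bytes
6,388,763,852.8 / 1,024 = 6,239,027.20 KiB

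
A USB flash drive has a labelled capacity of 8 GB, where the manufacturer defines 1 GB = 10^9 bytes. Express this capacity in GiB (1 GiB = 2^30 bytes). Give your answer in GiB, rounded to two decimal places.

8 GB = 8 × 10^9 bytes = 8,000,000,000 bytes
1 GiB = 2^30 bytes = 1,073,741,824 bytes
8,000,000,000 / 1,073,741,824 = 7.45 GiB

7.45 GiB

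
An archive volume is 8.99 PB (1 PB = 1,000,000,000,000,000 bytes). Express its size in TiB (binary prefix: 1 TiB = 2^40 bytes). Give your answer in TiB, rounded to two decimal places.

8,176.36 TiB

8.99 PB × 1,000,000,000,000,000 bytes/PB = 8,990,000,000,000,000 bytes
1 TiB = 1,099,511,627,776 bytes
8,990,000,000,000,000 / 1,099,511,627,776 = 8,176.36 TiB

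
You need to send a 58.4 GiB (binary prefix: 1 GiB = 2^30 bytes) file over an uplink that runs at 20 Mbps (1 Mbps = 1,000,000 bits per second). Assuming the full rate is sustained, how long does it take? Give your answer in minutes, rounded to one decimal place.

418.0 minutes

58.4 GiB = 62,706,522,521.6 bytes = 501,652,180,172.8 bits
20 Mbps = 20,000,000 bits/s
time = 501,652,180,172.8 / 20,000,000 = 25,082.61 s
25,082.61 s / 60 = 418.0 minutes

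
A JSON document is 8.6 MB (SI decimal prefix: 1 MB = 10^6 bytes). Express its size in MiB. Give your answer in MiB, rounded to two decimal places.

8.20 MiB

8.6 MB = 8.6 × 10^6 bytes = 8,600,000 bytes
1 MiB = 2^20 bytes = 1,048,576 bytes
8,600,000 / 1,048,576 = 8.20 MiB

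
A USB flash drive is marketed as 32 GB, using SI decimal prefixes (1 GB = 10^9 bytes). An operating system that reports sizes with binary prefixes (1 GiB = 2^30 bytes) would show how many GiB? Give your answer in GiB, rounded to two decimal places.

32 GB = 32 × 10^9 bytes = 32,000,000,000 bytes
1 GiB = 1,073,741,824 bytes
32,000,000,000 / 1,073,741,824 = 29.80 GiB

29.80 GiB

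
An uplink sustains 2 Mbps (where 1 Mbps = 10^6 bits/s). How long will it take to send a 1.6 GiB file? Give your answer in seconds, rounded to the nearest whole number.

6,872 seconds

1.6 GiB = 1,717,986,918.4 bytes = 13,743,895,347.2 bits
2 Mbps = 2,000,000 bits/s
time = 13,743,895,347.2 / 2,000,000 = 6,872 s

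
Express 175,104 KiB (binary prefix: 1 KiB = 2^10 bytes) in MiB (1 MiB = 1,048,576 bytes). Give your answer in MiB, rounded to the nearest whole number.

171 MiB

175,104 KiB = 175,104 × 2^10 bytes = 179,306,496 bytes
1 MiB = 1,048,576 bytes
179,306,496 / 1,048,576 = 171 MiB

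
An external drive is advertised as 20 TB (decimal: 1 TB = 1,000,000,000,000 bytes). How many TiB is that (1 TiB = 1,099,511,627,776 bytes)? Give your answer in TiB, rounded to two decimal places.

20 TB = 20 × 10^12 bytes = 20,000,000,000,000 bytes
1 TiB = 2^40 bytes = 1,099,511,627,776 bytes
20,000,000,000,000 / 1,099,511,627,776 = 18.19 TiB

18.19 TiB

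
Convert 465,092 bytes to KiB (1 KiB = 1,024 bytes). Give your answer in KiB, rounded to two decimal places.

454.19 KiB

465,092 bytes given.
1 KiB = 2^10 bytes = 1,024 bytes
465,092 / 1,024 = 454.19 KiB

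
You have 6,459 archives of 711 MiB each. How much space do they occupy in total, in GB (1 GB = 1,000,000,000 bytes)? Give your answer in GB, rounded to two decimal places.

4,815.43 GB

Total = 6,459 × 711 MiB = 4,592,349 MiB
= 4,592,349 × 1,048,576 bytes = 4,815,426,945,024 bytes
1 GB = 1,000,000,000 bytes
4,815,426,945,024 / 1,000,000,000 = 4,815.43 GB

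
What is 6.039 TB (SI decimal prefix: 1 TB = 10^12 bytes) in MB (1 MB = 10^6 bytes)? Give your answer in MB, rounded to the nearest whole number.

6.039 TB = 6.039 × 10^12 bytes = 6,039,000,000,000 bytes
1 MB = 1,000,000 bytes
6,039,000,000,000 / 1,000,000 = 6,039,000 MB

6,039,000 MB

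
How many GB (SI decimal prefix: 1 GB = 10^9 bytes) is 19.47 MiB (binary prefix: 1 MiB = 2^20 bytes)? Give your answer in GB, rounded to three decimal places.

19.47 MiB = 19.47 × 2^20 bytes = 20,415,774.72 bytes
1 GB = 10^9 bytes = 1,000,000,000 bytes
20,415,774.72 / 1,000,000,000 = 0.020 GB

0.020 GB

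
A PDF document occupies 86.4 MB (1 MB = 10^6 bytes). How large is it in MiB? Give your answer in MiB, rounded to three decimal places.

86.4 MB = 86.4 × 10^6 bytes = 86,400,000 bytes
1 MiB = 2^20 bytes = 1,048,576 bytes
86,400,000 / 1,048,576 = 82.397 MiB

82.397 MiB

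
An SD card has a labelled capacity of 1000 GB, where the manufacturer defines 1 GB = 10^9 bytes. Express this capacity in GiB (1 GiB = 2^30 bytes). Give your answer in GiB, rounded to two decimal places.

931.32 GiB

1000 GB = 1000 × 10^9 bytes = 1,000,000,000,000 bytes
1 GiB = 1,073,741,824 bytes
1,000,000,000,000 / 1,073,741,824 = 931.32 GiB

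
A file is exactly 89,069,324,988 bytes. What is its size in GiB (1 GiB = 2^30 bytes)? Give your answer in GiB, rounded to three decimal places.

89,069,324,988 bytes given.
1 GiB = 2^30 bytes = 1,073,741,824 bytes
89,069,324,988 / 1,073,741,824 = 82.952 GiB

82.952 GiB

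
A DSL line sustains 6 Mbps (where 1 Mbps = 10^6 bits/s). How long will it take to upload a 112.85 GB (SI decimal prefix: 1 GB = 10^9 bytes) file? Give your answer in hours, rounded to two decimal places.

41.80 hours

112.85 GB = 112,850,000,000 bytes = 902,800,000,000 bits
6 Mbps = 6,000,000 bits/s
time = 902,800,000,000 / 6,000,000 = 150,466.6667 s
150,466.6667 s / 3600 = 41.80 hours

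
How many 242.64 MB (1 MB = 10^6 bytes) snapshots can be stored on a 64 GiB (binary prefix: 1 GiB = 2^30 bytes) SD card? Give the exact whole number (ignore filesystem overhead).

Capacity: 64 GiB = 68,719,476,736 bytes
Per item: 242.64 MB = 242,640,000 bytes
⌊68,719,476,736 / 242,640,000⌋ = 283

283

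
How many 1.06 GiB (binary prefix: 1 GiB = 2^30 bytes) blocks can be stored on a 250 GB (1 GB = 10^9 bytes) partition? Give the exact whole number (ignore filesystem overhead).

219

Capacity: 250 GB = 250,000,000,000 bytes
Per item: 1.06 GiB = 1,138,166,333.44 bytes
⌊250,000,000,000 / 1,138,166,333.44⌋ = 219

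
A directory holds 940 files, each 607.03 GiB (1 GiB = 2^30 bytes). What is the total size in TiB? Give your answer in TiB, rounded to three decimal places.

Total = 940 × 607.03 GiB = 570608.2 GiB
= 570608.2 × 1,073,741,824 bytes = 612,685,889,457,356.8 bytes
1 TiB = 1,099,511,627,776 bytes
612,685,889,457,356.8 / 1,099,511,627,776 = 557.235 TiB

557.235 TiB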